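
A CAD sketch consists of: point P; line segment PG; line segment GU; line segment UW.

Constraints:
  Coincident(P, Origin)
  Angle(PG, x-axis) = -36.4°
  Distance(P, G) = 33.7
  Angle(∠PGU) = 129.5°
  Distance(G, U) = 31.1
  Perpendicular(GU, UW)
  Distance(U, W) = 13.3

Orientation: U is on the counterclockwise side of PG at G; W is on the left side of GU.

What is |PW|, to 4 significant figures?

54.05

P is at the origin; PG runs at -36.4° with length 33.7, so G = 33.7·(cos -36.4°, sin -36.4°) = (27.12, -20.00). ∠PGU = 129.5°, so GU runs at -36.4° + (180° − 129.5°) = 14.10° from the x-axis; with |GU| = 31.1, U = G + 31.1·(cos 14.10°, sin 14.10°) = (57.29, -12.42). GU is perpendicular to UW; with |UW| = 13.3 on the left of GU, W = U + 13.3·(-0.2436, 0.9699) = (54.05, 0.4775). Then |PW| = |W − P| = 54.05.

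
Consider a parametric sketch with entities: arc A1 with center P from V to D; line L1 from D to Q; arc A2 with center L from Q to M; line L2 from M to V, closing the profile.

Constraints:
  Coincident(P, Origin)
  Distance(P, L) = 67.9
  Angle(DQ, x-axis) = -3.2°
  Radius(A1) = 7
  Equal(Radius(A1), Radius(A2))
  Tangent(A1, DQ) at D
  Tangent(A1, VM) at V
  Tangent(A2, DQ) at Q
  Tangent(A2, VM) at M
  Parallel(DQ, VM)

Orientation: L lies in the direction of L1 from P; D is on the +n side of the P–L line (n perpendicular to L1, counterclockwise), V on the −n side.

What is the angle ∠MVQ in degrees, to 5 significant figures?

11.650°

The slot axis is L1's direction at -3.2°, so u = (cos -3.2°, sin -3.2°) = (0.99844, -0.055822) and n = (−sin -3.2°, cos -3.2°) = (0.055822, 0.99844). P is at the origin and L lies 67.9 along u from P, so L = 67.9·u = (67.794, -3.7903). Tangency of A1 to both parallel lines with radius 7.0 puts D and V at P ± 7.0·n: D = (0.39075, 6.9891), V = (-0.39075, -6.9891). Equal radii place Q and M the same way about L: Q = L + 7.0·n = (68.185, 3.1988), M = L − 7.0·n = (67.403, -10.779). Then cos ∠MVQ = VM·VQ / (|VM||VQ|), giving 11.650°.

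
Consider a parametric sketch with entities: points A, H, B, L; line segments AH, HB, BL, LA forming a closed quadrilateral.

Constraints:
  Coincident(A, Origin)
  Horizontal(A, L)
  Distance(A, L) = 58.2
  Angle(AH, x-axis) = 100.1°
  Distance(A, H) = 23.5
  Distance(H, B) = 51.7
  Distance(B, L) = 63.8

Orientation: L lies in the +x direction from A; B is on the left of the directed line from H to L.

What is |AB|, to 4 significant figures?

67.56

Checks: |HB| = 51.70 ✓; |BL| = 63.80 ✓.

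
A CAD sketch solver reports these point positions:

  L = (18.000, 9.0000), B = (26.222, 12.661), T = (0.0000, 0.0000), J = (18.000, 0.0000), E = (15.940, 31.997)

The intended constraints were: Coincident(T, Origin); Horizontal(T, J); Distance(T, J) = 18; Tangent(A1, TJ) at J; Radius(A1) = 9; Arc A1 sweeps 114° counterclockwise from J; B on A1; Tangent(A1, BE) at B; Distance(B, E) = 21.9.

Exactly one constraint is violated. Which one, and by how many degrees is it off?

Tangent(A1, BE) at B — off by 4.00°.

T = (0.00, 0.00) ✓; T.y = 0.00, J.y = 0.00 ✓; |TJ| = 18.00 ✓; ∠(LJ, JT) = 90.00° ✓; |LJ| = 9.000 ✓; bearing(L→B) − bearing(L→J) = 114.0° ✓; |LB| = 9.000 ✓; ∠(LB, BE) = 86.00° ✗; |BE| = 21.90 ✓.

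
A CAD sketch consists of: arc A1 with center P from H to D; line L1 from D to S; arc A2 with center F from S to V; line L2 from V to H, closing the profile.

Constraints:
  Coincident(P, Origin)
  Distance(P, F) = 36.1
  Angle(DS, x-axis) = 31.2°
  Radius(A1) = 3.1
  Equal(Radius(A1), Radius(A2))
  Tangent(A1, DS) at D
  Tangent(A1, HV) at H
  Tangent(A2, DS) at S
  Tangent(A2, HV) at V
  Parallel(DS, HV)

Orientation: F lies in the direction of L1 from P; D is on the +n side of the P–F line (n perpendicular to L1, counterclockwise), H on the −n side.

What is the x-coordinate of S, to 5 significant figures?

29.273

The slot axis is L1's direction at 31.2°, so u = (cos 31.2°, sin 31.2°) = (0.85536, 0.51803) and n = (−sin 31.2°, cos 31.2°) = (-0.51803, 0.85536). P is at the origin and F lies 36.1 along u from P, so F = 36.1·u = (30.879, 18.701). Tangency of A1 to both parallel lines with radius 3.1 puts D and H at P ± 3.1·n: D = (-1.6059, 2.6516), H = (1.6059, -2.6516). Equal radii place S and V the same way about F: S = F + 3.1·n = (29.273, 21.352), V = F − 3.1·n = (32.485, 16.049). So S.x = 29.273.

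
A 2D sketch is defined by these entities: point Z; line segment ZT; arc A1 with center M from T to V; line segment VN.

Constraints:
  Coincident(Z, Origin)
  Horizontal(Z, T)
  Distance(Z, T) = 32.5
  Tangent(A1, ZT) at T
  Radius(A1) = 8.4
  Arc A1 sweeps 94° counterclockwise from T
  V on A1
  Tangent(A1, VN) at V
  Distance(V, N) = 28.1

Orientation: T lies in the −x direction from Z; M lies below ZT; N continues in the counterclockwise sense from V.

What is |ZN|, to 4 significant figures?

53.71

Z is at the origin; ZT is horizontal with |ZT| = 32.5 and T on the −x side, so T = (-32.50, 0.000). Since A1 is tangent to ZT there, MT ⟂ ZT, so M = T + (0, -8.4) = (-32.50, -8.400). On A1, T sits at bearing 90° from M; a 94° counterclockwise sweep puts V at bearing 184°, so V = M + 8.4·(cos 184°, sin 184°) = (-40.88, -8.986). The tangent condition forces MV to be normal to VN, so VN runs along (−sin 184°, cos 184°); with |VN| = 28.1, N = (-38.92, -37.02). Then |ZN| = |N − Z| = 53.71.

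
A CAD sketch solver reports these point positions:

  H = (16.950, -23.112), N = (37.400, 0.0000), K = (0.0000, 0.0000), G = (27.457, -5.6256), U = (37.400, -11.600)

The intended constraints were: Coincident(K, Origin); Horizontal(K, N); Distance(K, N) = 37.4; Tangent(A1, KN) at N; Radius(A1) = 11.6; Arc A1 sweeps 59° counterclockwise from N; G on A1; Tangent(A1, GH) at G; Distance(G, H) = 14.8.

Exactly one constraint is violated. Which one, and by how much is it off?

Distance(G, H) = 14.8 — off by 5.60.

K = (0.00, 0.00) ✓; K.y = 0.00, N.y = 0.00 ✓; |KN| = 37.40 ✓; ∠(UN, NK) = 90.00° ✓; |UN| = 11.60 ✓; bearing(U→G) − bearing(U→N) = 59.00° ✓; |UG| = 11.60 ✓; ∠(UG, GH) = 90.00° ✓; |GH| = 20.40 ✗.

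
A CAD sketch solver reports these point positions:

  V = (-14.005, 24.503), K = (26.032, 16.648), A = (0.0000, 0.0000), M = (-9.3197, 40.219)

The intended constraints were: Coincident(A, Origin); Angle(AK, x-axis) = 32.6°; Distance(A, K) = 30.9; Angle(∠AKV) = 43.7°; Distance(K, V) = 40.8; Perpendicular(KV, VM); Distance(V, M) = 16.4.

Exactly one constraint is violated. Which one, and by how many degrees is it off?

Perpendicular(KV, VM) — off by 5.50°.

A = (0.00, 0.00) ✓; AK at 32.60° ✓; |AK| = 30.90 ✓; ∠AKV = 43.70° ✓; |KV| = 40.80 ✓; ∠(KV, VM) = 95.50° ✗; |VM| = 16.40 ✓.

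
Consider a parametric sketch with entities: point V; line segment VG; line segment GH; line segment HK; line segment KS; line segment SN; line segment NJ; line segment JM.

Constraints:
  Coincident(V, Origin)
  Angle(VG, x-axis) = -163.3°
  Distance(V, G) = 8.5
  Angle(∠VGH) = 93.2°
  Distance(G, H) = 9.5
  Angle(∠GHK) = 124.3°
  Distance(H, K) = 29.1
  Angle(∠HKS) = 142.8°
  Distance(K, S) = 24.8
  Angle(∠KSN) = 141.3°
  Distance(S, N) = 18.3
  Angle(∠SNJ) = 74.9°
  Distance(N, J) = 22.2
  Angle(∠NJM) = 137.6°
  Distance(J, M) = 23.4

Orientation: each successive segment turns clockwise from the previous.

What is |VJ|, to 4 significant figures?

35.46

∠KSN = 141.3° gives SN at -21.70° from the x-axis; with |SN| = 18.3, N = (46.37, 30.58). ∠SNJ = 74.9° gives NJ at -126.8° from the x-axis; with |NJ| = 22.2, J = (33.07, 12.80). Then |VJ| = |J − V| = 35.46.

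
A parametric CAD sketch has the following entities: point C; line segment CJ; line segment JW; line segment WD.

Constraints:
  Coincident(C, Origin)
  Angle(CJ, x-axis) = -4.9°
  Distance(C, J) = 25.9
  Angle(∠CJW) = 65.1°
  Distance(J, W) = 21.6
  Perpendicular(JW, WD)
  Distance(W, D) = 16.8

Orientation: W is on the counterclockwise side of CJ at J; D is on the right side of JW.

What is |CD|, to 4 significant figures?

41.69

∠CJW = 65.1°, so JW runs at -4.9° + (180° − 65.1°) = 110.0° from the x-axis; with |JW| = 21.6, W = J + 21.6·(cos 110.0°, sin 110.0°) = (18.42, 18.09). JW is perpendicular to WD; with |WD| = 16.8 on the right of JW, D = W + 16.8·(0.9397, 0.3420) = (34.20, 23.83). Then |CD| = |D − C| = 41.69.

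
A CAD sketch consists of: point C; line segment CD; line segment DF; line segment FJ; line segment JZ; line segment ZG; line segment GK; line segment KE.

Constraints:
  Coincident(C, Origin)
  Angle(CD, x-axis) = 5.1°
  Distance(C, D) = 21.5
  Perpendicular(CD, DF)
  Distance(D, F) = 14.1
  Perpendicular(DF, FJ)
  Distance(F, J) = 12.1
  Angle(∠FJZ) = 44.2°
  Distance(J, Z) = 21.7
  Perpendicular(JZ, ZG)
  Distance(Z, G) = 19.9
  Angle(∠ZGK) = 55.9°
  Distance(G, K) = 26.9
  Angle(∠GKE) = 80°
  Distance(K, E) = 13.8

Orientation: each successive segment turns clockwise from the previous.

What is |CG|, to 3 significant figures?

41.0

∠FJZ = 44.2° gives JZ at 49.3° from the x-axis; with |JZ| = 21.7, Z = (24.8, 3.24). JZ is perpendicular to ZG, so ZG runs at -40.7°; with |ZG| = 19.9, G = (39.9, -9.73). Then |CG| = |G − C| = 41.0.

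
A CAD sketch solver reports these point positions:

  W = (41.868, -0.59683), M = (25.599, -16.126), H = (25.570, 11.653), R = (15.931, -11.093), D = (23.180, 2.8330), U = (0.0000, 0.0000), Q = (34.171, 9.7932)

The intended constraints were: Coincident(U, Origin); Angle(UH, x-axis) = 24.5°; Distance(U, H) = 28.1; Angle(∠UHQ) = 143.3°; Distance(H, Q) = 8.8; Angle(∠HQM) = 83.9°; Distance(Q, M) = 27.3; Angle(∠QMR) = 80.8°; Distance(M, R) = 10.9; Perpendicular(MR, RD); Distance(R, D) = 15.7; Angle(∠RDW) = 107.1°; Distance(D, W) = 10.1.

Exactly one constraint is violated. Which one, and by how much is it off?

Distance(D, W) = 10.1 — off by 8.90.

U = (0.00, 0.00) ✓; UH at 24.50° ✓; |UH| = 28.10 ✓; ∠UHQ = 143.3° ✓; |HQ| = 8.800 ✓; ∠HQM = 83.90° ✓; |QM| = 27.30 ✓; ∠QMR = 80.80° ✓; |MR| = 10.90 ✓; ∠(MR, RD) = 90.00° ✓; |RD| = 15.70 ✓; ∠RDW = 107.1° ✓; |DW| = 19.00 ✗.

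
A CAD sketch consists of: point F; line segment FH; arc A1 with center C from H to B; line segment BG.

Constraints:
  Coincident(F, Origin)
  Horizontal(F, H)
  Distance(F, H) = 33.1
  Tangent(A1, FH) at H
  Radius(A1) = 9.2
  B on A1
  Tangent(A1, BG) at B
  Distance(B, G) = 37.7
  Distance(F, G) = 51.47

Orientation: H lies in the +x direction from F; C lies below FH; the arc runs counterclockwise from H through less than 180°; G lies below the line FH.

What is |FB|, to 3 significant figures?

25.5

Checks: |CB| = 9.200 ✓; ∠(CB, BG) = 90.00° ✓; |BG| = 37.70 ✓; |FG| = 51.47 ✓.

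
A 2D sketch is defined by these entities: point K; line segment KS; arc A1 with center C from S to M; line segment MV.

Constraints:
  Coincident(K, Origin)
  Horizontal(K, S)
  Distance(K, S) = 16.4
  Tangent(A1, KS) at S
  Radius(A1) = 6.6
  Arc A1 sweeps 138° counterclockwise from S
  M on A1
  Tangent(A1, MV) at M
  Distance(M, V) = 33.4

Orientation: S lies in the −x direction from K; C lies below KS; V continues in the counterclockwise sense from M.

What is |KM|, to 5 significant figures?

23.784

K is at the origin; KS is horizontal with |KS| = 16.4 and S on the −x side, so S = (-16.400, 0.0000). A1 meets KS tangentially, so CS is at right angles to KS, so C = S + (0, -6.6) = (-16.400, -6.6000). On A1, S sits at bearing 90° from C; a 138° counterclockwise sweep puts M at bearing 228°, so M = C + 6.6·(cos 228°, sin 228°) = (-20.816, -11.505). Then |KM| = |M − K| = 23.784.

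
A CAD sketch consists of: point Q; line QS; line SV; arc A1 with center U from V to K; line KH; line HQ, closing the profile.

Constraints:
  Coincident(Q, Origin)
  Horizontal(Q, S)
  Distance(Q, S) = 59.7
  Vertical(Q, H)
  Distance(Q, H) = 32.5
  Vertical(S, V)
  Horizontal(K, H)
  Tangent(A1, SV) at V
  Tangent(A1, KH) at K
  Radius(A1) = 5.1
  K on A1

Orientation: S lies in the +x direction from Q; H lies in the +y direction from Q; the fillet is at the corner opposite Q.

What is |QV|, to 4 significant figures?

65.69

The virtual corner opposite Q is at (59.70, 32.50). Tangency of A1 to SV means the radius UV is perpendicular to SV and tangency of A1 to KH means the radius UK is perpendicular to KH, with radius 5.1, so the center U sits 5.1 in from both sides at U = (54.60, 27.40). That places the tangent points at V = (59.70, 27.40) on SV and K = (54.60, 32.50) on KH. Then |QV| = |V − Q| = 65.69.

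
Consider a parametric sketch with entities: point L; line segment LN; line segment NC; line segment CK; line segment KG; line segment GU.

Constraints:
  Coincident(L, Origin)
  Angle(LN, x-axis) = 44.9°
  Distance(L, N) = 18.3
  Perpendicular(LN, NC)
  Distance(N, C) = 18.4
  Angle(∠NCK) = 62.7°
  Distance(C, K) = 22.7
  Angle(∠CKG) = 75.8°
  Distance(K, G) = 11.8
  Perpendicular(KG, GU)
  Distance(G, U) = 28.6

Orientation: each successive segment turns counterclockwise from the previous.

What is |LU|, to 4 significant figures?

32.81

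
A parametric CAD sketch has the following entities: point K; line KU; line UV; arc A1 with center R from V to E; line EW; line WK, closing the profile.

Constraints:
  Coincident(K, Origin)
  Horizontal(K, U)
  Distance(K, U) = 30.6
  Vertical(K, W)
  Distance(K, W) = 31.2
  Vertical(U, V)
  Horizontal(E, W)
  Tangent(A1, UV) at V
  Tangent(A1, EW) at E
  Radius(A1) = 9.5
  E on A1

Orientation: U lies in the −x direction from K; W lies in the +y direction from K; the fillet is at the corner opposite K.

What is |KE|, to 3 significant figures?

37.7

K is at the origin; KU is horizontal with |KU| = 30.6 and U on the −x side, so U = (-30.6, 0.00). K and W share the same x with |KW| = 31.2 and W on the +y side, so W = (0.00, 31.2). The virtual corner opposite K is at (-30.6, 31.2). Tangency of A1 to UV means the radius RV is perpendicular to UV and A1 meets EW tangentially, so RE is at right angles to EW, with radius 9.5, so the center R sits 9.5 in from both sides at R = (-21.1, 21.7). That places the tangent points at V = (-30.6, 21.7) on UV and E = (-21.1, 31.2) on EW. Then |KE| = |E − K| = 37.7.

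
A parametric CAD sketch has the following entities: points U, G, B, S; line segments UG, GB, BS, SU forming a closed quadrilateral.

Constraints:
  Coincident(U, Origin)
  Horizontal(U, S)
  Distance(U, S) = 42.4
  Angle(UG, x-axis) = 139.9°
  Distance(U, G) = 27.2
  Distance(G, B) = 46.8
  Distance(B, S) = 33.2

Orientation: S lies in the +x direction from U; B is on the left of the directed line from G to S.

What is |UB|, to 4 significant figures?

37.49

Checks: |GB| = 46.80 ✓; |BS| = 33.20 ✓.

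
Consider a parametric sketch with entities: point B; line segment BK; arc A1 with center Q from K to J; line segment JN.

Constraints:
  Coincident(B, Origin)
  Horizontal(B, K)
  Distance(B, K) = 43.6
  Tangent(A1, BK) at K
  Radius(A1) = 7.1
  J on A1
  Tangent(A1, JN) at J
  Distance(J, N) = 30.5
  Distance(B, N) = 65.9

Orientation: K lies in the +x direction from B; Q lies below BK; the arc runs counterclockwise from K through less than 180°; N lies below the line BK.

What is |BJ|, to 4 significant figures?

39.35

Checks: |QJ| = 7.100 ✓; ∠(QJ, JN) = 90.00° ✓; |JN| = 30.50 ✓; |BN| = 65.90 ✓.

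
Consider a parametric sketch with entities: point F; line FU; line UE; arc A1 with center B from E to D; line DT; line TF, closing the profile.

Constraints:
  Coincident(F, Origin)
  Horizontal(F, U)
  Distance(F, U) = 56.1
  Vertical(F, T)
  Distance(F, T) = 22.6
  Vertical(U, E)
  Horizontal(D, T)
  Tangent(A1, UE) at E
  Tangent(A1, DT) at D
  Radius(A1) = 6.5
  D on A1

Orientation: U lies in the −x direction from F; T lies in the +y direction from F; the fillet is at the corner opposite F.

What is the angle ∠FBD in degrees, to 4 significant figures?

108.0°

The virtual corner opposite F is at (-56.10, 22.60). The tangent condition forces BE to be normal to UE and the tangent condition forces BD to be normal to DT, with radius 6.5, so the center B sits 6.5 in from both sides at B = (-49.60, 16.10). That places the tangent points at E = (-56.10, 16.10) on UE and D = (-49.60, 22.60) on DT. Then cos ∠FBD = BF·BD / (|BF||BD|), giving 108.0°.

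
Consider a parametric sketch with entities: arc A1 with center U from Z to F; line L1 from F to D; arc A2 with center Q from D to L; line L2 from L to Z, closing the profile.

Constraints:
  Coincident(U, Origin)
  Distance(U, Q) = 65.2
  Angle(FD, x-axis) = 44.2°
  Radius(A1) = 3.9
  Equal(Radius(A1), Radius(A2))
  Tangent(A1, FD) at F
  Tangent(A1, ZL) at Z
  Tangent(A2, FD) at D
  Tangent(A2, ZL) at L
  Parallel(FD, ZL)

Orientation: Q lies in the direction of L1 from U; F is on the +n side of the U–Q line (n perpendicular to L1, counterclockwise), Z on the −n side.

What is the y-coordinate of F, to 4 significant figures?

2.796

The slot axis is L1's direction at 44.2°, so u = (cos 44.2°, sin 44.2°) = (0.7169, 0.6972) and n = (−sin 44.2°, cos 44.2°) = (-0.6972, 0.7169). U is at the origin and Q lies 65.2 along u from U, so Q = 65.2·u = (46.74, 45.46). Tangency of A1 to both parallel lines with radius 3.9 puts F and Z at U ± 3.9·n: F = (-2.719, 2.796), Z = (2.719, -2.796). So F.y = 2.796.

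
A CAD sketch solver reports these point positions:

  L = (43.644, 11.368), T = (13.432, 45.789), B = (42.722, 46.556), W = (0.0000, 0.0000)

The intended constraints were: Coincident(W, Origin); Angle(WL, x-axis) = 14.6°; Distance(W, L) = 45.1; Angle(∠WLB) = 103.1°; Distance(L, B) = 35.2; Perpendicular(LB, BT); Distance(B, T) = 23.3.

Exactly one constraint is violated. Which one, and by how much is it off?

Distance(B, T) = 23.3 — off by 6.00.

W = (0.00, 0.00) ✓; WL at 14.60° ✓; |WL| = 45.10 ✓; ∠WLB = 103.1° ✓; |LB| = 35.20 ✓; ∠(LB, BT) = 90.00° ✓; |BT| = 29.30 ✗.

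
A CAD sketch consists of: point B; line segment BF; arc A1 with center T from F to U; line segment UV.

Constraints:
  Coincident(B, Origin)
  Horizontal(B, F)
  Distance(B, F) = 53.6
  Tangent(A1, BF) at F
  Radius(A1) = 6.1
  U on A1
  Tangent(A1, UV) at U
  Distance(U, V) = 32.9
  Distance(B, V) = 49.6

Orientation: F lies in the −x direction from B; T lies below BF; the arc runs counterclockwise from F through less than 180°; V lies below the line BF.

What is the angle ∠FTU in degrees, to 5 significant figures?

132.77°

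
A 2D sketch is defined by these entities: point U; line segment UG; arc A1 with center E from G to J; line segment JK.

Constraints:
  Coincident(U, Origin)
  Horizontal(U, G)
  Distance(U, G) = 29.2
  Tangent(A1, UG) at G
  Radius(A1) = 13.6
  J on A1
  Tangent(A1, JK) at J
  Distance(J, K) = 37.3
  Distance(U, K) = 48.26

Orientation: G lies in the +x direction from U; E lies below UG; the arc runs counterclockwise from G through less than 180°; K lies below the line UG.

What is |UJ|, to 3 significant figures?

19.3

U is at the origin; UG is horizontal with |UG| = 29.2 and G on the +x side, so G = (29.2, 0.00). Tangency of A1 to UG means the radius EG is perpendicular to UG, so E = G + (0, -13.6) = (29.2, -13.6). Since EJ ⟂ JK (tangency), |EK| = √(13.6² + 37.3²) = 39.7 regardless of where J sits on A1. So K lies on both circle(U, 48.26) and circle(E, 39.7); the below-UG intersection is K = (8.53, -47.5). J is the foot of the tangent from K: J = (15.9, -10.9).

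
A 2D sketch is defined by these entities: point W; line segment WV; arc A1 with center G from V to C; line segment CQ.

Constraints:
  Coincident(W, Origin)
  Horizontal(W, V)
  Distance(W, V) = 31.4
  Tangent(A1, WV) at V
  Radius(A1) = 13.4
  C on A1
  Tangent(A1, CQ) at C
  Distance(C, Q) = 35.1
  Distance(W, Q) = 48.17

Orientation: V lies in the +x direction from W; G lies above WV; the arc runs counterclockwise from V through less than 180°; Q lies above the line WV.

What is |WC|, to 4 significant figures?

46.51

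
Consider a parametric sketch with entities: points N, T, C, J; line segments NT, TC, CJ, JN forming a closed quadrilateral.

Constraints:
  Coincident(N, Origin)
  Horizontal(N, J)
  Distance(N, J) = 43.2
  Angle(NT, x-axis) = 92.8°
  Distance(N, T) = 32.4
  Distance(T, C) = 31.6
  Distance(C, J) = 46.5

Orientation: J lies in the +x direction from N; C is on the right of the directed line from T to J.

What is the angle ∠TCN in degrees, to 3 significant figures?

101°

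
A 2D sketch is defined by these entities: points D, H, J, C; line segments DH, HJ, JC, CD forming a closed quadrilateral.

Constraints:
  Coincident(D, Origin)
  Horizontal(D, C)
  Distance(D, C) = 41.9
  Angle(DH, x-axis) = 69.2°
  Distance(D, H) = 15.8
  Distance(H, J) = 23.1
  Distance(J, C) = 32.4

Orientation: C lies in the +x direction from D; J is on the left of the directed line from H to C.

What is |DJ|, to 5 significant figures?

37.105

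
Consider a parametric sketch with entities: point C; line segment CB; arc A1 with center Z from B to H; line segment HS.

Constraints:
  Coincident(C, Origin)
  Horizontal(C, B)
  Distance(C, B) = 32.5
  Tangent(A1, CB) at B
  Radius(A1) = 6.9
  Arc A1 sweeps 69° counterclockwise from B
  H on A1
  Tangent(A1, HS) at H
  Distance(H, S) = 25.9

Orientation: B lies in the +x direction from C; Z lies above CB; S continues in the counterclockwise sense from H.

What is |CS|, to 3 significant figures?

56.1

On A1, B sits at bearing -90° from Z; a 69° counterclockwise sweep puts H at bearing -21°, so H = Z + 6.9·(cos -21°, sin -21°) = (38.9, 4.43). A1 meets HS tangentially, so ZH is at right angles to HS, so HS runs along (−sin -21°, cos -21°); with |HS| = 25.9, S = (48.2, 28.6). Then |CS| = |S − C| = 56.1.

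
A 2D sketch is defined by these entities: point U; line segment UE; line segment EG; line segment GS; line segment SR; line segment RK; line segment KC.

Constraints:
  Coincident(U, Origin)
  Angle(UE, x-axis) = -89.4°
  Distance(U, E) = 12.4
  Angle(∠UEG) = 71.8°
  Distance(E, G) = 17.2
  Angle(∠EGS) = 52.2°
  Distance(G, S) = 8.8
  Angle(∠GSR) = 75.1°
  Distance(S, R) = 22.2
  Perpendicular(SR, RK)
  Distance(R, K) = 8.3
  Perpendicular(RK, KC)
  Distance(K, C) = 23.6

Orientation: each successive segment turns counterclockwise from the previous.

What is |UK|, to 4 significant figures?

27.54

∠GSR = 75.1° gives SR at -108.5° from the x-axis; with |SR| = 22.2, R = (2.021, -23.06). SR is perpendicular to RK, so RK runs at -18.50°; with |RK| = 8.3, K = (9.892, -25.70). Then |UK| = |K − U| = 27.54.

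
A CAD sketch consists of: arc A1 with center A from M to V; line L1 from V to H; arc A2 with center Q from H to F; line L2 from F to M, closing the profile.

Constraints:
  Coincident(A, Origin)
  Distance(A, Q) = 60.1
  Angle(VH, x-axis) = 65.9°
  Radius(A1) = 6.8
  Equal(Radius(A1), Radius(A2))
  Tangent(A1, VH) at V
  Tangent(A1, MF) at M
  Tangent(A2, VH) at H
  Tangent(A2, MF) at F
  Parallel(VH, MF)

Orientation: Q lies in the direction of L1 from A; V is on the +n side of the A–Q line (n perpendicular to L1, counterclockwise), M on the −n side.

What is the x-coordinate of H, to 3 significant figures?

18.3

Tangency of A1 to both parallel lines with radius 6.8 puts V and M at A ± 6.8·n: V = (-6.21, 2.78), M = (6.21, -2.78). Equal radii place H and F the same way about Q: H = Q + 6.8·n = (18.3, 57.6), F = Q − 6.8·n = (30.7, 52.1). So H.x = 18.3.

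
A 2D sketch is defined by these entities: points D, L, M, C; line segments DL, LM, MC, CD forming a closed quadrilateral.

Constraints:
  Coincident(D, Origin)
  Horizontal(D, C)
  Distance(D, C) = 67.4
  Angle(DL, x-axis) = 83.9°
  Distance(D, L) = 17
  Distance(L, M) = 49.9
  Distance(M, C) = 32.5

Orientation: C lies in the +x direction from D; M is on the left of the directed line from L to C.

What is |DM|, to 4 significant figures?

57.64

Checks: |LM| = 49.90 ✓; |MC| = 32.50 ✓.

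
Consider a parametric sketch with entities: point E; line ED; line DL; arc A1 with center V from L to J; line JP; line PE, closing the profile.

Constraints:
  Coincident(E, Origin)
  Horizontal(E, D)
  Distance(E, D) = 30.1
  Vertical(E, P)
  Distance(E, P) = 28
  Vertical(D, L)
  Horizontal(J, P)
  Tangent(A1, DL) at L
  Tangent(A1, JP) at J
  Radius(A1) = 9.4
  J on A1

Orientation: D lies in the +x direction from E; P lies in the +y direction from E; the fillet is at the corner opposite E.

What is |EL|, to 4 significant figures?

35.38

E is at the origin; E and D share the same y with |ED| = 30.1 and D on the +x side, so D = (30.10, 0.000). E and P share the same x with |EP| = 28.0 and P on the +y side, so P = (0.000, 28.00). The virtual corner opposite E is at (30.10, 28.00). The tangent condition forces VL to be normal to DL and since A1 is tangent to JP there, VJ ⟂ JP, with radius 9.4, so the center V sits 9.4 in from both sides at V = (20.70, 18.60). That places the tangent points at L = (30.10, 18.60) on DL and J = (20.70, 28.00) on JP. Then |EL| = |L − E| = 35.38.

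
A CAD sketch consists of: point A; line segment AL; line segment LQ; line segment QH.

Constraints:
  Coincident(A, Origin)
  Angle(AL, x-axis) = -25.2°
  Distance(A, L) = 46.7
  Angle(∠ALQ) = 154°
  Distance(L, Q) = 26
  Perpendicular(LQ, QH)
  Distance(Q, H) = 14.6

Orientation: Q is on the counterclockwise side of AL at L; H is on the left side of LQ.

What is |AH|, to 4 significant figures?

68.23

A is at the origin; AL runs at -25.2° with length 46.7, so L = 46.7·(cos -25.2°, sin -25.2°) = (42.26, -19.88). ∠ALQ = 154.0°, so LQ runs at -25.2° + (180° − 154.0°) = 0.8000° from the x-axis; with |LQ| = 26.0, Q = L + 26.0·(cos 0.8000°, sin 0.8000°) = (68.25, -19.52). LQ ⟂ QH; with |QH| = 14.6 on the left of LQ, H = Q + 14.6·(-0.01396, 0.9999) = (68.05, -4.922). Then |AH| = |H − A| = 68.23.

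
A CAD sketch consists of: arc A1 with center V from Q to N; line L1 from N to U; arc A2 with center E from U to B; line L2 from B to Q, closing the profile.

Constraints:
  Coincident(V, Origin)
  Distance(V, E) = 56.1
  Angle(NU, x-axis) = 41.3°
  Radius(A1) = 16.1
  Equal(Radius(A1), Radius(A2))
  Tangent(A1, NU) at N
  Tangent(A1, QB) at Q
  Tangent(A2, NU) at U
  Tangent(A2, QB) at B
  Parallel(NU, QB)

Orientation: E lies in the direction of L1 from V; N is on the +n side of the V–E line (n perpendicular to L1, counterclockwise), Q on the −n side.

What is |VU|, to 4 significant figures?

58.36

Tangency of A1 to both parallel lines with radius 16.1 puts N and Q at V ± 16.1·n: N = (-10.63, 12.10), Q = (10.63, -12.10). Equal radii place U and B the same way about E: U = E + 16.1·n = (31.52, 49.12), B = E − 16.1·n = (52.77, 24.93). Then |VU| = |U − V| = 58.36.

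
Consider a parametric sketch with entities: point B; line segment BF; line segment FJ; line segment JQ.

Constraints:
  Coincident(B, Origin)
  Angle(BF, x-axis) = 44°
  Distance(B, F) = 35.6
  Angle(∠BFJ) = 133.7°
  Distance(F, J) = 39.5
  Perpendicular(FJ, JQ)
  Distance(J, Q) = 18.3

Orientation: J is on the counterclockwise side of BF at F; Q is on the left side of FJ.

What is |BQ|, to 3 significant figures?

64.5

B is at the origin; BF runs at 44.0° with length 35.6, so F = 35.6·(cos 44.0°, sin 44.0°) = (25.6, 24.7). ∠BFJ = 133.7°, so FJ runs at 44.0° + (180° − 133.7°) = 90.3° from the x-axis; with |FJ| = 39.5, J = F + 39.5·(cos 90.3°, sin 90.3°) = (25.4, 64.2). FJ is perpendicular to JQ; with |JQ| = 18.3 on the left of FJ, Q = J + 18.3·(-1.00, -0.00524) = (7.10, 64.1). Then |BQ| = |Q − B| = 64.5.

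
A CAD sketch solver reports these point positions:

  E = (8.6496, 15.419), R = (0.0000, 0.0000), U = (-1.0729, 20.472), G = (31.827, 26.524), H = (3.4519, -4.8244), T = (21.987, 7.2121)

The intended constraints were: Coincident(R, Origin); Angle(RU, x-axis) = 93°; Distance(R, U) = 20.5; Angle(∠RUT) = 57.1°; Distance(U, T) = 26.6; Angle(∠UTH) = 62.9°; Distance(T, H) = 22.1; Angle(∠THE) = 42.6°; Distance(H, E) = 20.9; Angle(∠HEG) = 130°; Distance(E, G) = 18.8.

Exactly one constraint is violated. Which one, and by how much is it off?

Distance(E, G) = 18.8 — off by 6.90.

R = (0.00, 0.00) ✓; RU at 93.00° ✓; |RU| = 20.50 ✓; ∠RUT = 57.10° ✓; |UT| = 26.60 ✓; ∠UTH = 62.90° ✓; |TH| = 22.10 ✓; ∠THE = 42.60° ✓; |HE| = 20.90 ✓; ∠HEG = 130.0° ✓; |EG| = 25.70 ✗.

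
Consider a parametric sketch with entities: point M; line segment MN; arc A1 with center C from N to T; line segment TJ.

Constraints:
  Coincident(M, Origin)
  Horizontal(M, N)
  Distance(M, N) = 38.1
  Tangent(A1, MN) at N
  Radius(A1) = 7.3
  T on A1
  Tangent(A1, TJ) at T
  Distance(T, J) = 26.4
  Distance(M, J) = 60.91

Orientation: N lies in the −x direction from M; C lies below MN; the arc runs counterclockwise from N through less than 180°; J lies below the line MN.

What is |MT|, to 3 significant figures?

45.4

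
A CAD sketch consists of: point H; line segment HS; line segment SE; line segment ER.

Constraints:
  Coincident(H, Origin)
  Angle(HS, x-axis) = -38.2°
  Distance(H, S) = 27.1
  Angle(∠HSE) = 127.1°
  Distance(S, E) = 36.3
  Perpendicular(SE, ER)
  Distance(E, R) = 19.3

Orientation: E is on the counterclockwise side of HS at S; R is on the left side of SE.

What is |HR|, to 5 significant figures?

52.698

∠HSE = 127.1°, so SE runs at -38.2° + (180° − 127.1°) = 14.700° from the x-axis; with |SE| = 36.3, E = S + 36.3·(cos 14.700°, sin 14.700°) = (56.409, -7.5475). The perpendicularity gives ER at right angles to SE; with |ER| = 19.3 on the left of SE, R = E + 19.3·(-0.25376, 0.96727) = (51.511, 11.121). Then |HR| = |R − H| = 52.698.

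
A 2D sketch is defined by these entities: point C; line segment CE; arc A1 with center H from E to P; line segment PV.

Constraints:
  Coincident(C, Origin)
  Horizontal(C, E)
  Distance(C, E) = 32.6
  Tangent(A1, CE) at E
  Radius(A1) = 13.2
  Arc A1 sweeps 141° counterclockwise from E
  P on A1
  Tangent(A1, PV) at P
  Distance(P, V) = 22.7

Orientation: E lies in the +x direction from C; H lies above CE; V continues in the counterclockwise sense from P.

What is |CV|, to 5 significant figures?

44.338

C is at the origin; CE is horizontal with |CE| = 32.6 and E on the +x side, so E = (32.600, 0.0000). The tangent condition forces HE to be normal to CE, so H = E + (0, 13.2) = (32.600, 13.200). On A1, E sits at bearing -90° from H; a 141° counterclockwise sweep puts P at bearing 51°, so P = H + 13.2·(cos 51°, sin 51°) = (40.907, 23.458). Tangency of A1 to PV means the radius HP is perpendicular to PV, so PV runs along (−sin 51°, cos 51°); with |PV| = 22.7, V = (23.266, 37.744). Then |CV| = |V − C| = 44.338.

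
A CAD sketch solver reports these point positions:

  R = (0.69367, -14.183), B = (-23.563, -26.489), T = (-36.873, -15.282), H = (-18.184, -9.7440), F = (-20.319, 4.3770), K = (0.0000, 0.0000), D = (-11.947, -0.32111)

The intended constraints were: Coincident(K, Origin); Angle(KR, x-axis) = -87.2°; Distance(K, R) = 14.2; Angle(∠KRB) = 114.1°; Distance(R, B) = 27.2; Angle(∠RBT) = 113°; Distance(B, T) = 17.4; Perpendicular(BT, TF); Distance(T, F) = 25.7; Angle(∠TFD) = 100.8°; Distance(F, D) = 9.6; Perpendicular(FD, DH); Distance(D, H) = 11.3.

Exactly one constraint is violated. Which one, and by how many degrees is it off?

Perpendicular(FD, DH) — off by 4.20°.

K = (0.00, 0.00) ✓; KR at -87.20° ✓; |KR| = 14.20 ✓; ∠KRB = 114.1° ✓; |RB| = 27.20 ✓; ∠RBT = 113.0° ✓; |BT| = 17.40 ✓; ∠(BT, TF) = 90.00° ✓; |TF| = 25.70 ✓; ∠TFD = 100.8° ✓; |FD| = 9.600 ✓; ∠(FD, DH) = 94.20° ✗; |DH| = 11.30 ✓.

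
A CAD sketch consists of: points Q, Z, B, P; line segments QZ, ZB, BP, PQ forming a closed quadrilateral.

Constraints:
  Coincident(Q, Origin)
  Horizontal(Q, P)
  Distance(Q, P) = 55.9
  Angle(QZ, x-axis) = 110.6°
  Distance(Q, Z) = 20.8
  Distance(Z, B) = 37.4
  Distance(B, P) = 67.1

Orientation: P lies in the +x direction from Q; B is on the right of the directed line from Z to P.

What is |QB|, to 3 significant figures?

19.9

Checks: |ZB| = 37.40 ✓; |BP| = 67.10 ✓.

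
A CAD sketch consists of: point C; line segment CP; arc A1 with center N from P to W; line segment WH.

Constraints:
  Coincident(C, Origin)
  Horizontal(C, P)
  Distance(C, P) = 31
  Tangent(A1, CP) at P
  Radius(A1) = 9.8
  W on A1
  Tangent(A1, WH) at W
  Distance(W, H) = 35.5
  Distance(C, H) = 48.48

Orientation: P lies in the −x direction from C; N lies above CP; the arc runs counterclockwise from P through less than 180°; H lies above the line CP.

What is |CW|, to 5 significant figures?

23.121

C is at the origin; CP is horizontal with |CP| = 31.0 and P on the −x side, so P = (-31.000, 0.0000). A1 meets CP tangentially, so NP is at right angles to CP, so N = P + (0, 9.8) = (-31.000, 9.8000). Since NW ⟂ WH (tangency), |NH| = √(9.8² + 35.5²) = 36.828 regardless of where W sits on A1. So H lies on both circle(C, 48.48) and circle(N, 36.828); the above-CP intersection is H = (-18.979, 44.611). W is the foot of the tangent from H: W = (-21.220, 9.1815).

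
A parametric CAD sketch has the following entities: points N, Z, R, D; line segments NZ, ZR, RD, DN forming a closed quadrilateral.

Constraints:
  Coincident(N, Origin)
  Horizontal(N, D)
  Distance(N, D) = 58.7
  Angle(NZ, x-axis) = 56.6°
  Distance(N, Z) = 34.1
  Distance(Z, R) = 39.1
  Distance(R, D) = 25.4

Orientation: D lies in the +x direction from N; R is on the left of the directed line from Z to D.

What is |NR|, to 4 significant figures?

63.08

N is at the origin; N and D share the same y with |ND| = 58.7 and D in +x, so D = (58.7, 0). NZ runs at 56.6° with |NZ| = 34.1, so Z = (18.77, 28.47). R is determined by |ZR| = 39.1 and |RD| = 25.4 together: it lies at the intersection of circle(Z, 39.1) and circle(D, 25.4). With |ZD| = 49.04, the foot of the radical line on ZD is 33.53 from Z and the perpendicular offset is √(39.1² − 33.53²) = 20.12. Taking the left-of-ZD solution: R = (57.75, 25.38).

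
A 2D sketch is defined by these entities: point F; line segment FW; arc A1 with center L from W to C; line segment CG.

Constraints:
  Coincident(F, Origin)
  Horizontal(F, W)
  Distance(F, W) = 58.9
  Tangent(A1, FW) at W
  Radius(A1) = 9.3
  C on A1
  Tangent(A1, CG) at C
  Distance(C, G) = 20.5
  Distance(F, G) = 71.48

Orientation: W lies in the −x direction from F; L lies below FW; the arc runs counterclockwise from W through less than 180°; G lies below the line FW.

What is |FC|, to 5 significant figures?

68.927

Checks: F = (0.00, 0.00) ✓; |LC| = 9.300 ✓; ∠(LC, CG) = 90.00° ✓; |CG| = 20.50 ✓; |FG| = 71.48 ✓.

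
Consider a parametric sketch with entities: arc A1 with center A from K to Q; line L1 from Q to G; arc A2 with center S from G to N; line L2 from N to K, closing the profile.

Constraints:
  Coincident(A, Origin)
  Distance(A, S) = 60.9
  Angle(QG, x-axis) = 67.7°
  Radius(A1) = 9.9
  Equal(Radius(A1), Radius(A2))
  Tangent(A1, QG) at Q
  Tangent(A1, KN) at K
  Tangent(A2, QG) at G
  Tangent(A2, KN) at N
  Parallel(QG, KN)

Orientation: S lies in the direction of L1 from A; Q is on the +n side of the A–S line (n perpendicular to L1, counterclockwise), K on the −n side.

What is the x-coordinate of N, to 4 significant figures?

32.27

The slot axis is L1's direction at 67.7°, so u = (cos 67.7°, sin 67.7°) = (0.3795, 0.9252) and n = (−sin 67.7°, cos 67.7°) = (-0.9252, 0.3795). A is at the origin and S lies 60.9 along u from A, so S = 60.9·u = (23.11, 56.35). Tangency of A1 to both parallel lines with radius 9.9 puts Q and K at A ± 9.9·n: Q = (-9.160, 3.757), K = (9.160, -3.757). Equal radii place G and N the same way about S: G = S + 9.9·n = (13.95, 60.10), N = S − 9.9·n = (32.27, 52.59). So N.x = 32.27.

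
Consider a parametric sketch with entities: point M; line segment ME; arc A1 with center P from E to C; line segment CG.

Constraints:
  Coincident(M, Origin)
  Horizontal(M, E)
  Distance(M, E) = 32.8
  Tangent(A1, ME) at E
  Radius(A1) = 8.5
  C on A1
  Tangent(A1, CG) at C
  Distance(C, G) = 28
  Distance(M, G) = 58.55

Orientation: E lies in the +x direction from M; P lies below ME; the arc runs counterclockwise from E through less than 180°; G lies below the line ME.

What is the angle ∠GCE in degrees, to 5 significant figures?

110.88°

Checks: M = (0.00, 0.00) ✓; |PC| = 8.500 ✓; ∠(PC, CG) = 90.00° ✓; |CG| = 28.00 ✓; |MG| = 58.55 ✓.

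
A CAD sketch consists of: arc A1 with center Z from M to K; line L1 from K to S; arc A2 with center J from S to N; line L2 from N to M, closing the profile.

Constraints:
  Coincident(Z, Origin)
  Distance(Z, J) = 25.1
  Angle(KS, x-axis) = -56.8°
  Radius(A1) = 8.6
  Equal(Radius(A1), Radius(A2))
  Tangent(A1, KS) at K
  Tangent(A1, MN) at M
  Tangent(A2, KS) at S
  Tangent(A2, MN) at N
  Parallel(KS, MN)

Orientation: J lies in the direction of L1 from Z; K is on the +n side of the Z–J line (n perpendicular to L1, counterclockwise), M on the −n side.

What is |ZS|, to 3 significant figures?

26.5

The slot axis is L1's direction at -56.8°, so u = (cos -56.8°, sin -56.8°) = (0.548, -0.837) and n = (−sin -56.8°, cos -56.8°) = (0.837, 0.548). Z is at the origin and J lies 25.1 along u from Z, so J = 25.1·u = (13.7, -21.0). Tangency of A1 to both parallel lines with radius 8.6 puts K and M at Z ± 8.6·n: K = (7.20, 4.71), M = (-7.20, -4.71). Equal radii place S and N the same way about J: S = J + 8.6·n = (20.9, -16.3), N = J − 8.6·n = (6.55, -25.7). Then |ZS| = |S − Z| = 26.5.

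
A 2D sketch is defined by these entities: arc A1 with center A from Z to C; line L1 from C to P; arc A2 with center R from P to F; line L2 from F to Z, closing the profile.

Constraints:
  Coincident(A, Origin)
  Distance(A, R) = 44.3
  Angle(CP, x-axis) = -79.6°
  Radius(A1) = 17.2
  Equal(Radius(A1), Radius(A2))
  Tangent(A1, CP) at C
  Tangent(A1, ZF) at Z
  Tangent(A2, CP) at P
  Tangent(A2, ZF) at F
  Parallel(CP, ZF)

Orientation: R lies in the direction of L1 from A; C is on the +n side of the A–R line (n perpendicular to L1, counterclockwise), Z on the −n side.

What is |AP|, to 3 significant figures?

47.5

Tangency of A1 to both parallel lines with radius 17.2 puts C and Z at A ± 17.2·n: C = (16.9, 3.10), Z = (-16.9, -3.10). Equal radii place P and F the same way about R: P = R + 17.2·n = (24.9, -40.5), F = R − 17.2·n = (-8.92, -46.7). Then |AP| = |P − A| = 47.5.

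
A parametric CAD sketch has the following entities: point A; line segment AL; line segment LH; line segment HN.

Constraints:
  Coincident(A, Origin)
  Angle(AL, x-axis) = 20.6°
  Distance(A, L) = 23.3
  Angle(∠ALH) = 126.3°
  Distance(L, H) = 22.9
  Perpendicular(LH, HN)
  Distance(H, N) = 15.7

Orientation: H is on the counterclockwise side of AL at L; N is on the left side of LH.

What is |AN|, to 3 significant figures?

36.8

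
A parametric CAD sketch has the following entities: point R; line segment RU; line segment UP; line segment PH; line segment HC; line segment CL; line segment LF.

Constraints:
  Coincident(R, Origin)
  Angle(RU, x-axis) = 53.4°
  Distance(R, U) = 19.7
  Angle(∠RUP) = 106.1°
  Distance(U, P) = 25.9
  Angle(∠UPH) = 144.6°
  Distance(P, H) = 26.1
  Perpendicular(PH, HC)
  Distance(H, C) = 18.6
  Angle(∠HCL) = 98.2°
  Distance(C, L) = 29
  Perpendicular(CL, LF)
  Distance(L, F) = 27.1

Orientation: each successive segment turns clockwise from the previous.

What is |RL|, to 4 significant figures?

16.18

R is at the origin; RU runs at 53.4° with length 19.7, so U = (11.75, 15.82). ∠RUP = 106.1° gives UP at -20.50° from the x-axis; with |UP| = 25.9, P = (36.01, 6.745). ∠UPH = 144.6° gives PH at -55.90° from the x-axis; with |PH| = 26.1, H = (50.64, -14.87). The perpendicularity gives HC at right angles to PH, so HC runs at -145.9°; with |HC| = 18.6, C = (35.24, -25.30). ∠HCL = 98.2° gives CL at 132.3° from the x-axis; with |CL| = 29.0, L = (15.72, -3.846). Then |RL| = |L − R| = 16.18.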